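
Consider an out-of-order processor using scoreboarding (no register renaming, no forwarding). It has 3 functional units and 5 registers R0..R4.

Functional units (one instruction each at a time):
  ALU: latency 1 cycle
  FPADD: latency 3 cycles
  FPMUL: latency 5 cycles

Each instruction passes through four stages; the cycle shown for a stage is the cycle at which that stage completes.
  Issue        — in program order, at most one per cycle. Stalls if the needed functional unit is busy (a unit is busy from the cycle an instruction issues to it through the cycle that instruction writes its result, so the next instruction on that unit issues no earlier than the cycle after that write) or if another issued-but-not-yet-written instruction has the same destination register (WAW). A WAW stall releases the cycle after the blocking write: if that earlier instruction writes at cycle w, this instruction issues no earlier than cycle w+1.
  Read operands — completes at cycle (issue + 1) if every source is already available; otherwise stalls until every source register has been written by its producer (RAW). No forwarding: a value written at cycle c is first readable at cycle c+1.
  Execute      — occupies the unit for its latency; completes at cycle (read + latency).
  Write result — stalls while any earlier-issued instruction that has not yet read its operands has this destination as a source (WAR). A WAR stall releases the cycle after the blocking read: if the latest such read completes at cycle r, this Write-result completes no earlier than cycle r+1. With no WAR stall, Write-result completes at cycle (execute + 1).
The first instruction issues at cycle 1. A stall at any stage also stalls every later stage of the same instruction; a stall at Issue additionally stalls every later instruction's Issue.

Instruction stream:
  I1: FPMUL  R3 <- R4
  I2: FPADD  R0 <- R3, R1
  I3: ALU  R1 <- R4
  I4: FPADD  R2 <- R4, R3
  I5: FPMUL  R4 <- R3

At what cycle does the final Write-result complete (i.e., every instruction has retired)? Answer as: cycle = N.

cycle = 22

I1: IS=1 RO=2 EX=7 WR=8
I2: IS=2 RO=9 EX=12 WR=13  [RAW R3: wait I1 write@8]
I3: IS=3 RO=4 EX=5 WR=10  [WAR R1: wait I2 read@9]
I4: IS=14 RO=15 EX=18 WR=19  [struct: FPADD busy until I2 writes@13]
I5: IS=15 RO=16 EX=21 WR=22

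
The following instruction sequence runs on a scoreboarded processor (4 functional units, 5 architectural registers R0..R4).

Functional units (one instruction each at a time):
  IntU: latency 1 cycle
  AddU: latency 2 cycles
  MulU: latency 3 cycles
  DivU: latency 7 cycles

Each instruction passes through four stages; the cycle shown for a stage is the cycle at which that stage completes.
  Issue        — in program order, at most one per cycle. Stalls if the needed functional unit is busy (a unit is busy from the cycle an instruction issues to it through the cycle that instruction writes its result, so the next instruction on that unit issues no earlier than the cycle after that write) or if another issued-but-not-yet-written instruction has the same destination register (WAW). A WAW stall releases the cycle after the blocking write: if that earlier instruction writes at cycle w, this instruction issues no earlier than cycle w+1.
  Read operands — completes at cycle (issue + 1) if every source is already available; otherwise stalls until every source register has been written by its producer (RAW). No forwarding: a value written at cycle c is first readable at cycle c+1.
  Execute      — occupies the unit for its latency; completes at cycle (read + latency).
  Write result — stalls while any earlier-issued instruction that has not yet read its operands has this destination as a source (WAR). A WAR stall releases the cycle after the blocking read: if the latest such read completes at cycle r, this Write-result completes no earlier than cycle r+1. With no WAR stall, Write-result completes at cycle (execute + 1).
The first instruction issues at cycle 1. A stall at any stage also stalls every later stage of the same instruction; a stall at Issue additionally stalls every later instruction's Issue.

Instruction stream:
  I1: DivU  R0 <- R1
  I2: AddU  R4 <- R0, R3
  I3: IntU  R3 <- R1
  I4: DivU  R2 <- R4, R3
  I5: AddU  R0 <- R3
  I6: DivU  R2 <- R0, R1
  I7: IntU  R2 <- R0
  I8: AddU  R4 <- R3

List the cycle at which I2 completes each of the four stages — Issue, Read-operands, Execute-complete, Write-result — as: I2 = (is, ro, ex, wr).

t=1  I1 dispatched to DivU
t=2  I1 operands ready, I2 dispatched to AddU
t=3  I3 dispatched to IntU
t=4  I3 operands ready
t=5  I3 complete
t=9  I1 complete
t=10  R0←I1
t=11  I2 operands ready, I4 dispatched to DivU
t=12  R3←I3
t=13  I2 complete
t=14  R4←I2
t=15  I4 operands ready, I5 dispatched to AddU
t=16  I5 operands ready
t=18  I5 complete
t=19  R0←I5
t=22  I4 complete
t=23  R2←I4
t=24  I6 dispatched to DivU
t=25  I6 operands ready
t=32  I6 complete
t=33  R2←I6
t=34  I7 dispatched to IntU
t=35  I7 operands ready, I8 dispatched to AddU
t=36  I7 complete, I8 operands ready
t=37  R2←I7
t=38  I8 complete
t=39  R4←I8

I2 = (2, 11, 13, 14)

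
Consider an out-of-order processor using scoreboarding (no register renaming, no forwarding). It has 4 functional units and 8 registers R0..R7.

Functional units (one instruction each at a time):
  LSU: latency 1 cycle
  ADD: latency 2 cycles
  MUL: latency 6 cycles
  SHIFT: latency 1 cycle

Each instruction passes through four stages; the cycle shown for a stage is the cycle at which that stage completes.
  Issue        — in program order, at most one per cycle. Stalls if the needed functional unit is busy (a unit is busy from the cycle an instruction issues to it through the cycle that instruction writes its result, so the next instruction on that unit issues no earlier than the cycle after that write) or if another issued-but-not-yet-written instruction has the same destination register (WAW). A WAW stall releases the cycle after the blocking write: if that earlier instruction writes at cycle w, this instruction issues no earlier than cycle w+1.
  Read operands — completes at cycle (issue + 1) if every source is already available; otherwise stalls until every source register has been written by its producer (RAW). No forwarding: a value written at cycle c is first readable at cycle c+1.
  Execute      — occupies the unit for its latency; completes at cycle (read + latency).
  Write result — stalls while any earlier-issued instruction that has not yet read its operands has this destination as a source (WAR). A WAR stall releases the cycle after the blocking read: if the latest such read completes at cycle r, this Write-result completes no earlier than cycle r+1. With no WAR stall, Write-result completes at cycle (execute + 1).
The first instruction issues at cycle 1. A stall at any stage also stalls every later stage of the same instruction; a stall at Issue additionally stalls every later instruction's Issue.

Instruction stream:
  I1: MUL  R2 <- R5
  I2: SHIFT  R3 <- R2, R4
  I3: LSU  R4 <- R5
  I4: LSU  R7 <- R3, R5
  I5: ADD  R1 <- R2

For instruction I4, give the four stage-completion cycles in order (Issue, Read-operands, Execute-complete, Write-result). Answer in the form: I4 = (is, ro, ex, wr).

I1 -> (1, 2, 8, 9)
I2 -> (2, 10, 11, 12)  // RAW R2: wait I1 write@9
I3 -> (3, 4, 5, 11)  // WAR R4: wait I2 read@10
I4 -> (12, 13, 14, 15)  // struct: LSU busy until I3 writes@11
I5 -> (13, 14, 16, 17)

I4 = (12, 13, 14, 15)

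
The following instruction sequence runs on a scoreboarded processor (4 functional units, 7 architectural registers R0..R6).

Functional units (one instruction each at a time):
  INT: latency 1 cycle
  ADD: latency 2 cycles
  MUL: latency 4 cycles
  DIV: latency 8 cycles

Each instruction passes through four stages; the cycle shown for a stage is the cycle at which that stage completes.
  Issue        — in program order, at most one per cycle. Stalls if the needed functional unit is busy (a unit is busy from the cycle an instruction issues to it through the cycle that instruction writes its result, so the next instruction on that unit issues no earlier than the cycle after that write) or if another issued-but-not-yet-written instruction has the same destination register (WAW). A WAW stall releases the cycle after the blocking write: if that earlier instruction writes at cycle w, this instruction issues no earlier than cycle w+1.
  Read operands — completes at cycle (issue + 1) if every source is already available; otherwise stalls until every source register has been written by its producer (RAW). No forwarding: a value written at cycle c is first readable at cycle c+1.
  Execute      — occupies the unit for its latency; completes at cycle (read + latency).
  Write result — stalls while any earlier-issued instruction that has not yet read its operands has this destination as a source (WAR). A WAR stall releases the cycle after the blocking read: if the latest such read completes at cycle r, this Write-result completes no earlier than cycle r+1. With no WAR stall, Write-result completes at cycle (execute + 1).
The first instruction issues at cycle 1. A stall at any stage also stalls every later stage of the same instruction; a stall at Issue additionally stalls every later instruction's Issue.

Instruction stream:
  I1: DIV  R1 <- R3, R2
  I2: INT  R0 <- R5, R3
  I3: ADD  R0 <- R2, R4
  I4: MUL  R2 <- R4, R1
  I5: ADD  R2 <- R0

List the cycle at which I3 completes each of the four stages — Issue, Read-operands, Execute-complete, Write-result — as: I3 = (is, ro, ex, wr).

cycle 1: I1 issues→DIV
cycle 2: I1 reads; I2 issues→INT
cycle 3: I2 reads
cycle 4: I2 exec-done
cycle 5: I2 writes R0
cycle 6: I3 issues→ADD
cycle 7: I3 reads; I4 issues→MUL
cycle 9: I3 exec-done
cycle 10: I1 exec-done; I3 writes R0
cycle 11: I1 writes R1
cycle 12: I4 reads
cycle 16: I4 exec-done
cycle 17: I4 writes R2
cycle 18: I5 issues→ADD
cycle 19: I5 reads
cycle 21: I5 exec-done
cycle 22: I5 writes R2

I3 = (6, 7, 9, 10)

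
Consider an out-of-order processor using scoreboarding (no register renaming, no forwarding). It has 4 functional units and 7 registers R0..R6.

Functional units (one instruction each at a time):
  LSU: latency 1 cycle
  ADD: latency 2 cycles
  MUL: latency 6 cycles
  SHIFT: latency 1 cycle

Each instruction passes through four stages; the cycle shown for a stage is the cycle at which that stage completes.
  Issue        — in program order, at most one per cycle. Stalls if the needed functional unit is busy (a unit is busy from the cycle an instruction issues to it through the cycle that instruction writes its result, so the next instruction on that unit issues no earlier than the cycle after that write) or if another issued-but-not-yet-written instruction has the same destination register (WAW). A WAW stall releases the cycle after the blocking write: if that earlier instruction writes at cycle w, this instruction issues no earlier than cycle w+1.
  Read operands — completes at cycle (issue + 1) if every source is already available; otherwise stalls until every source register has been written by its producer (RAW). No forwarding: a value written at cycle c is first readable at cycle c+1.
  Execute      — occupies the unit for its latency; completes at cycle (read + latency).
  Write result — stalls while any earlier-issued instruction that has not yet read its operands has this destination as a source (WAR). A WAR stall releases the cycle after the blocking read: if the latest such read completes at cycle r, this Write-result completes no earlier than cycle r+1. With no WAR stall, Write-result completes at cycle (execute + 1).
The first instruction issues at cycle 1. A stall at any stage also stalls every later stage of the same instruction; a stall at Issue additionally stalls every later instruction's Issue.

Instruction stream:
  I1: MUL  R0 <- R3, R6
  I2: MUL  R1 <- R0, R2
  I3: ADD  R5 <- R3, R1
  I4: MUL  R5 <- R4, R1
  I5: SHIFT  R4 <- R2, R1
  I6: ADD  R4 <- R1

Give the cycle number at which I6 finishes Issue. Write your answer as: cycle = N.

cycle = 28

I1: IS=1 RO=2 EX=8 WR=9
I2: IS=10 RO=11 EX=17 WR=18  [struct: MUL busy until I1 writes@9]
I3: IS=11 RO=19 EX=21 WR=22  [RAW R1: wait I2 write@18]
I4: IS=23 RO=24 EX=30 WR=31  [WAW R5: wait I3 write@22]
I5: IS=24 RO=25 EX=26 WR=27
I6: IS=28 RO=29 EX=31 WR=32  [WAW R4: wait I5 write@27]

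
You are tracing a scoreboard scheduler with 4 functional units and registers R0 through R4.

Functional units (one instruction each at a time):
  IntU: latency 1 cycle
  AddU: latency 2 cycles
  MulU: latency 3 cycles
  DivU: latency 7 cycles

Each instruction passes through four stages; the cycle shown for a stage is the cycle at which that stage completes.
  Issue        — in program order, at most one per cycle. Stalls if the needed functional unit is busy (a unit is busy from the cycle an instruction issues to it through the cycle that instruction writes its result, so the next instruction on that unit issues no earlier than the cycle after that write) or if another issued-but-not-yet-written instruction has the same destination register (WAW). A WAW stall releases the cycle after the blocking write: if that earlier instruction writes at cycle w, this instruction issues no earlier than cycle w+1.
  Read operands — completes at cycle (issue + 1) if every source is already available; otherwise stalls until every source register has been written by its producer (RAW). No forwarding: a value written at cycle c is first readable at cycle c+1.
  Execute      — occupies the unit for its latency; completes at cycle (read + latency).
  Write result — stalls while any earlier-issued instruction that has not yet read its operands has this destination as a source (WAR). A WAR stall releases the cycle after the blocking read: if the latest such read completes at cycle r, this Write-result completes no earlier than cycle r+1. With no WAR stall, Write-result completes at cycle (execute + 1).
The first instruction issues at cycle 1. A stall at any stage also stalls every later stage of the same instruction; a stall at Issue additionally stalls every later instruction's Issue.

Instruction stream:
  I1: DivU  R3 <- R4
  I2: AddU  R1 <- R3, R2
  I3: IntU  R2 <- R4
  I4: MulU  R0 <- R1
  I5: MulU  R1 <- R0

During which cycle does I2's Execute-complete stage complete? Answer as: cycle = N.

[I1] 1/2/9/10
[I2] 2/11/13/14  (RAW R3: wait I1 write@10)
[I3] 3/4/5/12  (WAR R2: wait I2 read@11)
[I4] 4/15/18/19  (RAW R1: wait I2 write@14)
[I5] 20/21/24/25  (struct: MulU busy until I4 writes@19)

cycle = 13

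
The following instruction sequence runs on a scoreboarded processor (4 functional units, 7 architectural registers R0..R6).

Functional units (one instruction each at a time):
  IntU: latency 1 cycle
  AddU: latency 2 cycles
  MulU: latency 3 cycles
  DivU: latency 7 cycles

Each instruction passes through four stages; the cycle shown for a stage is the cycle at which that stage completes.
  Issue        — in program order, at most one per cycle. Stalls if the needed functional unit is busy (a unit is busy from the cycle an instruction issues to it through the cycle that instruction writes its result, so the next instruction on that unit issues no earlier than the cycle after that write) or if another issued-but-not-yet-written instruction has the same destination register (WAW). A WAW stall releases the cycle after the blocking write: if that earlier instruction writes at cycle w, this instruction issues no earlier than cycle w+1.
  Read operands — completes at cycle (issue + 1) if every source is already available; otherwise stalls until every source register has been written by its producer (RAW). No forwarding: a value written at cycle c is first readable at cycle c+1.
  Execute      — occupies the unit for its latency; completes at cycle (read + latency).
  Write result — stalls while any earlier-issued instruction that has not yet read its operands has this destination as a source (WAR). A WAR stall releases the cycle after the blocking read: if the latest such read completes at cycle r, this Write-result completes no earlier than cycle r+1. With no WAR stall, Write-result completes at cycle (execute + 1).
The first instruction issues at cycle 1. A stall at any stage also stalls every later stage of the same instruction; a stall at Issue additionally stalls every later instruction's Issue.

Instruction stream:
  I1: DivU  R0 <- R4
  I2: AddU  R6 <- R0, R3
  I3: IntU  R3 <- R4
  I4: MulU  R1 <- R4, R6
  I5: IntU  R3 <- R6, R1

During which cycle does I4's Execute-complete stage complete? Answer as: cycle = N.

cycle = 18

1) issue 1, read 2, done 9, write 10
2) issue 2, read 11, done 13, write 14  <RAW R0: wait I1 write@10>
3) issue 3, read 4, done 5, write 12  <WAR R3: wait I2 read@11>
4) issue 4, read 15, done 18, write 19  <RAW R6: wait I2 write@14>
5) issue 13, read 20, done 21, write 22  <struct: IntU busy until I3 writes@12 / RAW R1: wait I4 write@19>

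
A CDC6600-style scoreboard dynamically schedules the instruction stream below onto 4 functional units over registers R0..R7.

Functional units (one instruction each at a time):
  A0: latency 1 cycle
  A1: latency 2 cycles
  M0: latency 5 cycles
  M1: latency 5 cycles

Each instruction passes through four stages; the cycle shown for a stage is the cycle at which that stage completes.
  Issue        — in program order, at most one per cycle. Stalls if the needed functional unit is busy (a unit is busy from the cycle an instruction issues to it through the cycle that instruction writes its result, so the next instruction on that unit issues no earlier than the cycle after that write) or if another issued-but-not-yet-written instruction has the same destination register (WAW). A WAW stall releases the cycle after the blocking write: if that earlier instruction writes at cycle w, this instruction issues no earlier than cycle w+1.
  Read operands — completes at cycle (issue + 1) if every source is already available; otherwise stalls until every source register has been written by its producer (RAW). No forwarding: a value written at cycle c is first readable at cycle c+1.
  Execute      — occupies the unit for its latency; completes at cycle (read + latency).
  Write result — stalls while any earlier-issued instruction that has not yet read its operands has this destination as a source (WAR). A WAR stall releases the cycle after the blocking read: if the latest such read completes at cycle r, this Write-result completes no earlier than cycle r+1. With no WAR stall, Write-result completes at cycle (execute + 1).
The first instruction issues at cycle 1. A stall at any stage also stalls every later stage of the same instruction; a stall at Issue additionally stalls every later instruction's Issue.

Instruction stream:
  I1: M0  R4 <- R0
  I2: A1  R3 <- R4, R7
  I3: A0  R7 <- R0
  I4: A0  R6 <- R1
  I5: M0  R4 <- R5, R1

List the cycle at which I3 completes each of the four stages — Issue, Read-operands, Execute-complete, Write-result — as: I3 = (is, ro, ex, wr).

I1 -> (1, 2, 7, 8)
I2 -> (2, 9, 11, 12)  // RAW R4: wait I1 write@8
I3 -> (3, 4, 5, 10)  // WAR R7: wait I2 read@9
I4 -> (11, 12, 13, 14)  // struct: A0 busy until I3 writes@10
I5 -> (12, 13, 18, 19)

I3 = (3, 4, 5, 10)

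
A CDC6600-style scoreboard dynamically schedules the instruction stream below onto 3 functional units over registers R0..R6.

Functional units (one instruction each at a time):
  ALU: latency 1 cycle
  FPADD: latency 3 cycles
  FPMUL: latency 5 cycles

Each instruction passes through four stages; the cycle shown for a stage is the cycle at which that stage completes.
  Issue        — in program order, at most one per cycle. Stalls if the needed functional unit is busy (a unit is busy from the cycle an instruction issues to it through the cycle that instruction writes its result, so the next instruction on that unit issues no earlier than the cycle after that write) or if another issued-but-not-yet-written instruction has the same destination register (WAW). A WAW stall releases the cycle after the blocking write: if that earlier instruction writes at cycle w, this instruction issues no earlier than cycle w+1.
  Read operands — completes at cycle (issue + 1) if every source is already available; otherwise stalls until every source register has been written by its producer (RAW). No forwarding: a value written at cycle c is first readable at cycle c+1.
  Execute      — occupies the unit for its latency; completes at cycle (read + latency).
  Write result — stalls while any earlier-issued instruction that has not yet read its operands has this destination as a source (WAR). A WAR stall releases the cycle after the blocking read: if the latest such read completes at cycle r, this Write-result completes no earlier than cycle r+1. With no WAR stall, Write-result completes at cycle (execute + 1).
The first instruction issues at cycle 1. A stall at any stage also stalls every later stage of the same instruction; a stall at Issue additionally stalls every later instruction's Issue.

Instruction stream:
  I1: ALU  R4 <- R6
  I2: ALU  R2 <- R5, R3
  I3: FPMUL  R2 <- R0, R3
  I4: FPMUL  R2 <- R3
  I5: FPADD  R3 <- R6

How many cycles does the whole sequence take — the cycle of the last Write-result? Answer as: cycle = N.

  I1 | 1 | 2 | 3 | 4
  I2 | 5 | 6 | 7 | 8   struct: ALU busy until I1 writes@4
  I3 | 9 | 10 | 15 | 16   WAW R2: wait I2 write@8
  I4 | 17 | 18 | 23 | 24   struct: FPMUL busy until I3 writes@16
  I5 | 18 | 19 | 22 | 23

cycle = 24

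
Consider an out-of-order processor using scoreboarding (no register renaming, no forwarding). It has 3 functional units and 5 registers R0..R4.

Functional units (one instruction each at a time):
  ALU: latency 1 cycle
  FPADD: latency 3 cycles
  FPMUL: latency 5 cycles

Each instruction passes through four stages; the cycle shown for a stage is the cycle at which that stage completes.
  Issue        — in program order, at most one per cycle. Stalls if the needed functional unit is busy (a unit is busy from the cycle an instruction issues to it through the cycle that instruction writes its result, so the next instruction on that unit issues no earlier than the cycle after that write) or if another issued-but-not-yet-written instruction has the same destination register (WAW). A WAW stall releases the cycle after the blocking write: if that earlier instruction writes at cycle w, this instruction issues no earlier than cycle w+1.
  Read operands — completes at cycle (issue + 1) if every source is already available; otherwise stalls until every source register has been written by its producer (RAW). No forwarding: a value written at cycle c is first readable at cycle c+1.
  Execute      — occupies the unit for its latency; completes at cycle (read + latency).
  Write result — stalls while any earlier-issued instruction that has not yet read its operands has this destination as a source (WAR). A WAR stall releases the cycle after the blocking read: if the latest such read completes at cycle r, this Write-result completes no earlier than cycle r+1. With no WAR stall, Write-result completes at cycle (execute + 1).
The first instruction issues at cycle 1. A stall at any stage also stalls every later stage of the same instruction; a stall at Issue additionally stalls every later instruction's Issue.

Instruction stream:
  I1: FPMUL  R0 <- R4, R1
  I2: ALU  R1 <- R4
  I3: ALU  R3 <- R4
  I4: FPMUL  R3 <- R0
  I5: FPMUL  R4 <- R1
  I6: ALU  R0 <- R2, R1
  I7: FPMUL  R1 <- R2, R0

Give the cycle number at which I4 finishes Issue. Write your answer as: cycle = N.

cycle 1: issue I1 (FPMUL)
cycle 2: I1 read-ops · issue I2 (ALU)
cycle 3: I2 read-ops
cycle 4: I2 finished on ALU
cycle 5: I2→R1
cycle 6: issue I3 (ALU)
cycle 7: I1 finished on FPMUL · I3 read-ops
cycle 8: I1→R0 · I3 finished on ALU
cycle 9: I3→R3
cycle 10: issue I4 (FPMUL)
cycle 11: I4 read-ops
cycle 16: I4 finished on FPMUL
cycle 17: I4→R3
cycle 18: issue I5 (FPMUL)
cycle 19: I5 read-ops · issue I6 (ALU)
cycle 20: I6 read-ops
cycle 21: I6 finished on ALU
cycle 22: I6→R0
cycle 24: I5 finished on FPMUL
cycle 25: I5→R4
cycle 26: issue I7 (FPMUL)
cycle 27: I7 read-ops
cycle 32: I7 finished on FPMUL
cycle 33: I7→R1

cycle = 10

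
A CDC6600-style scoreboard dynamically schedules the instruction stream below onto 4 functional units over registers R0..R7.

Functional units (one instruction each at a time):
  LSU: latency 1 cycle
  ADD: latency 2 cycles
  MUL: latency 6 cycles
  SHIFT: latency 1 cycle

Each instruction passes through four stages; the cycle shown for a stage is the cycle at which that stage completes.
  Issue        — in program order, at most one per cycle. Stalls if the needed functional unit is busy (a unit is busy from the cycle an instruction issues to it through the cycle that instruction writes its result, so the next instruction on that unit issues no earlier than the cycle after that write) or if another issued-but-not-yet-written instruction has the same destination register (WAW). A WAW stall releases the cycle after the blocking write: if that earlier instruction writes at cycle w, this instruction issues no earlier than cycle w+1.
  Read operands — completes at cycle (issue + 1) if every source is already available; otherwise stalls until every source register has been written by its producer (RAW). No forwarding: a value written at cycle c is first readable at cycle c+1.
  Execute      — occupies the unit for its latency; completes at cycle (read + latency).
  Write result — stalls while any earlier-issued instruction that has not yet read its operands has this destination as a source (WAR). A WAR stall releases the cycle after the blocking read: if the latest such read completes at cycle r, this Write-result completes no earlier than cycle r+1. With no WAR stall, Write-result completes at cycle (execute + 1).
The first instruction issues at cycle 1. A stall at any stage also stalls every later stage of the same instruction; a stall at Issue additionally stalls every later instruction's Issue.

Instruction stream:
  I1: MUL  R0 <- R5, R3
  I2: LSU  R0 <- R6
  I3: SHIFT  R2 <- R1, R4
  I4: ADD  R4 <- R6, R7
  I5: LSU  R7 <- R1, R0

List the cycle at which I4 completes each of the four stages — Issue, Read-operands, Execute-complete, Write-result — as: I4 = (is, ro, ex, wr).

I4 = (12, 13, 15, 16)

I1  is:1  ro:2  ex:8  wr:9
I2  is:10  ro:11  ex:12  wr:13  — WAW R0: wait I1 write@9
I3  is:11  ro:12  ex:13  wr:14
I4  is:12  ro:13  ex:15  wr:16
I5  is:14  ro:15  ex:16  wr:17  — struct: LSU busy until I2 writes@13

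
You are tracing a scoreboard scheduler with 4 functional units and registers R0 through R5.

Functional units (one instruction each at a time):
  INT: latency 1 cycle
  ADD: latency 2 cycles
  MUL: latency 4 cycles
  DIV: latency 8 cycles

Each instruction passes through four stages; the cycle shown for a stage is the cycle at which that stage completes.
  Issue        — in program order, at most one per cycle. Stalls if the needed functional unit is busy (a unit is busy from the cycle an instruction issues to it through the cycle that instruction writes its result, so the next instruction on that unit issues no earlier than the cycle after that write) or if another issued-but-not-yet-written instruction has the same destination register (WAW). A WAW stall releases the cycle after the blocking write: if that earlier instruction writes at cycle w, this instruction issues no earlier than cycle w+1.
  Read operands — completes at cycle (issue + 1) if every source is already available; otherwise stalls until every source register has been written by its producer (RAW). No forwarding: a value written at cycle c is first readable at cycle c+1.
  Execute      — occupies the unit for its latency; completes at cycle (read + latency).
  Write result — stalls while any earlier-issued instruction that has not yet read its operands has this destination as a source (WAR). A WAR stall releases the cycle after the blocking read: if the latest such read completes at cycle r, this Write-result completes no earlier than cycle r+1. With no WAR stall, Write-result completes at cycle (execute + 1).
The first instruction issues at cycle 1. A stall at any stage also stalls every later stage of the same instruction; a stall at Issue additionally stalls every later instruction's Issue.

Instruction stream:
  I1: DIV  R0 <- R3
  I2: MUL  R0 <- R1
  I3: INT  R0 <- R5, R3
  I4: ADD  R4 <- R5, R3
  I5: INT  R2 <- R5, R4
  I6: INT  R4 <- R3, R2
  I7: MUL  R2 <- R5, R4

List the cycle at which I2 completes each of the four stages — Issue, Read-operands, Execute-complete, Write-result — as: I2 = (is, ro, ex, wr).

I2 = (12, 13, 17, 18)

  I1 | 1 | 2 | 10 | 11
  I2 | 12 | 13 | 17 | 18   WAW R0: wait I1 write@11
  I3 | 19 | 20 | 21 | 22   WAW R0: wait I2 write@18
  I4 | 20 | 21 | 23 | 24
  I5 | 23 | 25 | 26 | 27   struct: INT busy until I3 writes@22 · RAW R4: wait I4 write@24
  I6 | 28 | 29 | 30 | 31   struct: INT busy until I5 writes@27
  I7 | 29 | 32 | 36 | 37   RAW R4: wait I6 write@31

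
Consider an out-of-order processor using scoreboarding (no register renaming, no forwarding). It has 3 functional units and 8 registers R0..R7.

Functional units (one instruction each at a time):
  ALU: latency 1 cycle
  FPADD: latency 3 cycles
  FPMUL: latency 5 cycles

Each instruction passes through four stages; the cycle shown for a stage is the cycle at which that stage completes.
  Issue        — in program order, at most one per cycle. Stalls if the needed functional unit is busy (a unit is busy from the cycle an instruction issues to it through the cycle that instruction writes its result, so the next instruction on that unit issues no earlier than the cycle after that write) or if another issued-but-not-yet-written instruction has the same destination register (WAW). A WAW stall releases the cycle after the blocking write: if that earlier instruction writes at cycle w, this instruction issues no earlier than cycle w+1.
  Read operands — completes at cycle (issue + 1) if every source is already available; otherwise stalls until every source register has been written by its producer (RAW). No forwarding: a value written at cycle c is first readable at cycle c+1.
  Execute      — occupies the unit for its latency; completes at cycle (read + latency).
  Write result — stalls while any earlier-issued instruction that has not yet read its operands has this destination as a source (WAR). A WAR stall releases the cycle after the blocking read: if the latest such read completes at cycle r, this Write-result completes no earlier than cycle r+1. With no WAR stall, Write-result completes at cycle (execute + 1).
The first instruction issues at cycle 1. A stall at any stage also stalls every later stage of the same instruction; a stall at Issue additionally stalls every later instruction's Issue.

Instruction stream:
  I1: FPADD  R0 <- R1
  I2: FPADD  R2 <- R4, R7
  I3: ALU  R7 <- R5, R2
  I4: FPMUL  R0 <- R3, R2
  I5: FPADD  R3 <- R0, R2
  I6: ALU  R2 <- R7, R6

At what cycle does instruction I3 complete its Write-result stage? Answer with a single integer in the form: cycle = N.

cycle = 15

cycle 1: issue I1 (FPADD)
cycle 2: I1 read-ops
cycle 5: I1 finished on FPADD
cycle 6: I1→R0
cycle 7: issue I2 (FPADD)
cycle 8: I2 read-ops | issue I3 (ALU)
cycle 9: issue I4 (FPMUL)
cycle 11: I2 finished on FPADD
cycle 12: I2→R2
cycle 13: I3 read-ops | I4 read-ops | issue I5 (FPADD)
cycle 14: I3 finished on ALU
cycle 15: I3→R7
cycle 16: issue I6 (ALU)
cycle 17: I6 read-ops
cycle 18: I4 finished on FPMUL | I6 finished on ALU
cycle 19: I4→R0
cycle 20: I5 read-ops
cycle 21: I6→R2
cycle 23: I5 finished on FPADD
cycle 24: I5→R3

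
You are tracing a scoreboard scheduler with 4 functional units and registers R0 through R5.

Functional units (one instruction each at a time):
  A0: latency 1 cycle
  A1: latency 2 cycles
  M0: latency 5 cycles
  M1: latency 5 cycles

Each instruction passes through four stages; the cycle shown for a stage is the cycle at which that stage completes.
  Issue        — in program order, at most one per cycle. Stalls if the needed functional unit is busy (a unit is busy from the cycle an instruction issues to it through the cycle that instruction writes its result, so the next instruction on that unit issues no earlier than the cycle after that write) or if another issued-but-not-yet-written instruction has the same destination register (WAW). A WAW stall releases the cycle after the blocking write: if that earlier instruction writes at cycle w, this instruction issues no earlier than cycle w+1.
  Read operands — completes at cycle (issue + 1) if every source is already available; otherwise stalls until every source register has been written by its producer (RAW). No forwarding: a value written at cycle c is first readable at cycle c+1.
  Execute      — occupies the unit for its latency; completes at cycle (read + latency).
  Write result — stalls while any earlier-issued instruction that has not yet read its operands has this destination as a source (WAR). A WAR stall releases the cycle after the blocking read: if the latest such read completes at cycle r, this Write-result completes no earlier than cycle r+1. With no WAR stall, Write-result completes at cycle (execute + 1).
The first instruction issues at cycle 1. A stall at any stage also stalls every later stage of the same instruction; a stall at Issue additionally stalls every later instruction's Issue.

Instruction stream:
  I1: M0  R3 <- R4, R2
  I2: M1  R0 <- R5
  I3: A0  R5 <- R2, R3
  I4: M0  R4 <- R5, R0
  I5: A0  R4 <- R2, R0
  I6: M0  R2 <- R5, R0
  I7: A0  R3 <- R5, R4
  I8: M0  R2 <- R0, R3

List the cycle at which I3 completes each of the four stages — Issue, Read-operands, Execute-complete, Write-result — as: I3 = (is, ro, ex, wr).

  I1 | 1 | 2 | 7 | 8
  I2 | 2 | 3 | 8 | 9
  I3 | 3 | 9 | 10 | 11   RAW R3: wait I1 write@8
  I4 | 9 | 12 | 17 | 18   struct: M0 busy until I1 writes@8 · RAW R5: wait I3 write@11
  I5 | 19 | 20 | 21 | 22   WAW R4: wait I4 write@18
  I6 | 20 | 21 | 26 | 27
  I7 | 23 | 24 | 25 | 26   struct: A0 busy until I5 writes@22
  I8 | 28 | 29 | 34 | 35   struct: M0 busy until I6 writes@27

I3 = (3, 9, 10, 11)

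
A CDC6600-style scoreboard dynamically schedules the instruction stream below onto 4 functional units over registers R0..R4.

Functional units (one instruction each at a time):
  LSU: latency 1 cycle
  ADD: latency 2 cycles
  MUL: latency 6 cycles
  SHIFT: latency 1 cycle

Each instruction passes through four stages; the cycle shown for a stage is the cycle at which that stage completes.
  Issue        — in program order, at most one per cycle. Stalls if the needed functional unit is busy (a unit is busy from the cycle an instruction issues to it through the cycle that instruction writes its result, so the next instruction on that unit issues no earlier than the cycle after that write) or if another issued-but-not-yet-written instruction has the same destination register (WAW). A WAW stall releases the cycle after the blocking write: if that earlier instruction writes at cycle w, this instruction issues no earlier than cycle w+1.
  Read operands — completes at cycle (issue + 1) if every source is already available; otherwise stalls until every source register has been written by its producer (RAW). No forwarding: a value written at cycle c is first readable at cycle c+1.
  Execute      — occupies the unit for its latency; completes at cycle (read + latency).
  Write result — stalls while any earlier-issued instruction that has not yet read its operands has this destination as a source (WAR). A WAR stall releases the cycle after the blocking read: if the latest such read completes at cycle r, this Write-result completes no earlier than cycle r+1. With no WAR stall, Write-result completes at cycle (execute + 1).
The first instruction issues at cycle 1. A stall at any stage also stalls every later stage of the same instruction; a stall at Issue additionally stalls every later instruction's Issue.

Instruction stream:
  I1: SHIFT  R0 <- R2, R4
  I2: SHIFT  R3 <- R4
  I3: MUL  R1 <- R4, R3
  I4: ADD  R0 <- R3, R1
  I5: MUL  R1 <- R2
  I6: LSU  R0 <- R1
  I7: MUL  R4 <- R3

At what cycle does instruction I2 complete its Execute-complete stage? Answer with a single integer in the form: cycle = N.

cycle = 7

t=1  I1 issues→SHIFT
t=2  I1 reads
t=3  I1 exec-done
t=4  I1 writes R0
t=5  I2 issues→SHIFT
t=6  I2 reads · I3 issues→MUL
t=7  I2 exec-done · I4 issues→ADD
t=8  I2 writes R3
t=9  I3 reads
t=15  I3 exec-done
t=16  I3 writes R1
t=17  I4 reads · I5 issues→MUL
t=18  I5 reads
t=19  I4 exec-done
t=20  I4 writes R0
t=21  I6 issues→LSU
t=24  I5 exec-done
t=25  I5 writes R1
t=26  I6 reads · I7 issues→MUL
t=27  I6 exec-done · I7 reads
t=28  I6 writes R0
t=33  I7 exec-done
t=34  I7 writes R4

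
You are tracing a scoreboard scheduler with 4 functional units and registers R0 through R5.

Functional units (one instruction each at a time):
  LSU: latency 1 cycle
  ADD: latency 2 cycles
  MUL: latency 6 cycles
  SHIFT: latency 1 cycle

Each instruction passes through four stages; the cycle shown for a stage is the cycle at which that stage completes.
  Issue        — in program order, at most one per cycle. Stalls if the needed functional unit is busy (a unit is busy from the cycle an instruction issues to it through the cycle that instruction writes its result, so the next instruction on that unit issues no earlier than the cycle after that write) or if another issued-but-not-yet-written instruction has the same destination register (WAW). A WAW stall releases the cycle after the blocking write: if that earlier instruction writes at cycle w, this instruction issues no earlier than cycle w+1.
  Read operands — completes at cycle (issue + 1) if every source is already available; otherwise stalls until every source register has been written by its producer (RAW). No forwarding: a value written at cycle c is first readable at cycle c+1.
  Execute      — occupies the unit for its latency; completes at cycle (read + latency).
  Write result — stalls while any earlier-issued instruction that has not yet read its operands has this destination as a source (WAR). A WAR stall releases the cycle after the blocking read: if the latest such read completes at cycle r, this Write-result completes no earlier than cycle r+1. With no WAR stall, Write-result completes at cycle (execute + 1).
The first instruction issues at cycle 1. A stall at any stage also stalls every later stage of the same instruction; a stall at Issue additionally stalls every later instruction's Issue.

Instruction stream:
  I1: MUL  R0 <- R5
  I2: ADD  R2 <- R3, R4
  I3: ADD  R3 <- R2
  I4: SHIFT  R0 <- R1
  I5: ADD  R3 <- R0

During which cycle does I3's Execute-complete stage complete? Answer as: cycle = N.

c1: I1 issues→MUL
c2: I1 reads, I2 issues→ADD
c3: I2 reads
c5: I2 exec-done
c6: I2 writes R2
c7: I3 issues→ADD
c8: I1 exec-done, I3 reads
c9: I1 writes R0
c10: I3 exec-done, I4 issues→SHIFT
c11: I3 writes R3, I4 reads
c12: I4 exec-done, I5 issues→ADD
c13: I4 writes R0
c14: I5 reads
c16: I5 exec-done
c17: I5 writes R3

cycle = 10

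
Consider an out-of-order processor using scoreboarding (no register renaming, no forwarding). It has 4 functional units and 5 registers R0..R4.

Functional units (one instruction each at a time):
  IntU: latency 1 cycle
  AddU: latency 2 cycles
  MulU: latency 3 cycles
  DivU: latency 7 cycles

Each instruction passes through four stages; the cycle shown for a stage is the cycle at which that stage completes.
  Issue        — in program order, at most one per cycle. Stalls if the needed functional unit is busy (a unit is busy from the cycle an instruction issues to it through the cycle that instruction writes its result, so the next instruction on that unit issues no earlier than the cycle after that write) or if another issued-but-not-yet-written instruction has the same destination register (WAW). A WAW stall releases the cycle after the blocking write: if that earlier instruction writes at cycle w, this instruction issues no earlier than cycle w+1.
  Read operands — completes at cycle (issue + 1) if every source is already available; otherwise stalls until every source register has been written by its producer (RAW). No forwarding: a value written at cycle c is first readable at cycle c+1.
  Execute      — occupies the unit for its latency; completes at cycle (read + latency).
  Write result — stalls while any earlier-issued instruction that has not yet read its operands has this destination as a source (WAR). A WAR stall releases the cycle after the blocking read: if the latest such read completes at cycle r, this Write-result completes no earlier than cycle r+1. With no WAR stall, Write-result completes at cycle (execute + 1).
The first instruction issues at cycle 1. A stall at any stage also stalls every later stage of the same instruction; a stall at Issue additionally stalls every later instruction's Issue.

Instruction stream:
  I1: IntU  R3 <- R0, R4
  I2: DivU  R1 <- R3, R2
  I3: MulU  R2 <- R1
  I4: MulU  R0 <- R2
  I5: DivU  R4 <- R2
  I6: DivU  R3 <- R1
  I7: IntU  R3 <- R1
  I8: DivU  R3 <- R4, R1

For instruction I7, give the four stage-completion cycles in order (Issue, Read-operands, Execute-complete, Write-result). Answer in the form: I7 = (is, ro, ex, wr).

I7 = (40, 41, 42, 43)

cycle 1: issue I1 (IntU)
cycle 2: I1 read-ops · issue I2 (DivU)
cycle 3: I1 finished on IntU · issue I3 (MulU)
cycle 4: I1→R3
cycle 5: I2 read-ops
cycle 12: I2 finished on DivU
cycle 13: I2→R1
cycle 14: I3 read-ops
cycle 17: I3 finished on MulU
cycle 18: I3→R2
cycle 19: issue I4 (MulU)
cycle 20: I4 read-ops · issue I5 (DivU)
cycle 21: I5 read-ops
cycle 23: I4 finished on MulU
cycle 24: I4→R0
cycle 28: I5 finished on DivU
cycle 29: I5→R4
cycle 30: issue I6 (DivU)
cycle 31: I6 read-ops
cycle 38: I6 finished on DivU
cycle 39: I6→R3
cycle 40: issue I7 (IntU)
cycle 41: I7 read-ops
cycle 42: I7 finished on IntU
cycle 43: I7→R3
cycle 44: issue I8 (DivU)
cycle 45: I8 read-ops
cycle 52: I8 finished on DivU
cycle 53: I8→R3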